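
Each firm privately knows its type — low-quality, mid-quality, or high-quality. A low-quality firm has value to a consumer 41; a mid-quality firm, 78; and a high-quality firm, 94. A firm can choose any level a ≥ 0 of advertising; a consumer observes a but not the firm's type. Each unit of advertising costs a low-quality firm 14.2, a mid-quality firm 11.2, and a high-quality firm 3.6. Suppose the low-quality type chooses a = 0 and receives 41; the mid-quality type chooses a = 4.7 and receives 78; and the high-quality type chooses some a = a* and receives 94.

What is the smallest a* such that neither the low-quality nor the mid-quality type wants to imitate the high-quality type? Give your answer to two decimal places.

6.13

Mid-quality type (on-path payoff 78 − 11.2×4.7 = 25.36) won't mimic when 25.36 ≥ 94 − 11.2·a*, i.e. a* ≥ 6.13.
Low-quality type (on-path payoff 41) won't mimic when 41 ≥ 94 − 14.2·a*, i.e. a* ≥ 3.73.
Both must hold, so a* = max(3.73, 6.13) = 6.13. The mid-quality type's constraint binds.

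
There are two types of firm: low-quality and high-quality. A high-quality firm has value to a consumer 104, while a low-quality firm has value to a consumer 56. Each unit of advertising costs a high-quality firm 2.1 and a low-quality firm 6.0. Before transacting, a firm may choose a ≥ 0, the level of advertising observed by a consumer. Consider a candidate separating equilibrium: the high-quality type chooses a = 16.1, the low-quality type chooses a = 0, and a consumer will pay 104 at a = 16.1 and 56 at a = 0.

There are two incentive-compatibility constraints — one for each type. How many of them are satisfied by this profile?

Low-quality type: stay at 0 → 56; mimic → 104 − 6.0 × 16.1 = 7.4. IC holds (56 ≥ 7.4).
High-quality type: signal → 104 − 2.1 × 16.1 = 70.19; deviate to 0 → 56. IC holds (70.19 ≥ 56).
2 of 2 constraints hold, so this is a separating equilibrium.

2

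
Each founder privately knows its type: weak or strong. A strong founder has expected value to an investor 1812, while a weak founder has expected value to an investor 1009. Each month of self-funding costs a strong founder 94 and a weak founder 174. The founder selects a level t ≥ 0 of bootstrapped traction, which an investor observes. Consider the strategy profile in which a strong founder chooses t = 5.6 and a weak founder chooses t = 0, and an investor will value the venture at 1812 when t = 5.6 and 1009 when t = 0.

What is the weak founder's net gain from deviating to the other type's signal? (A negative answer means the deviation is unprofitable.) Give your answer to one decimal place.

Playing t = 0 the weak founder receives 1009.
Deviating to t = 5.6 brings payment 1812 at cost 174 × 5.6 = 974.4, netting 837.6.
Gain from deviating: 837.6 − 1009 = -171.4.
The gain is negative, so the weak type's incentive-compatibility constraint is satisfied.

-171.4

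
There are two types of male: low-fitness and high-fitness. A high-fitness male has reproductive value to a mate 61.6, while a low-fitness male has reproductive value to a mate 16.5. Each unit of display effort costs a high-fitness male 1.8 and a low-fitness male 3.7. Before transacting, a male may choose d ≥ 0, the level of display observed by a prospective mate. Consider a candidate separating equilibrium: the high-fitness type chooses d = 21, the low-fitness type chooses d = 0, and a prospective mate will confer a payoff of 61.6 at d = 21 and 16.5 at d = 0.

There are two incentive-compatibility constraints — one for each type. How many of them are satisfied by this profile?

2

Low-fitness type: stay at 0 → 16.5; mimic → 61.6 − 3.7 × 21 = -16.1. IC holds (16.5 ≥ -16.1).
High-fitness type: signal → 61.6 − 1.8 × 21 = 23.8; deviate to 0 → 16.5. IC holds (23.8 ≥ 16.5).
2 of 2 constraints hold, so this is a separating equilibrium.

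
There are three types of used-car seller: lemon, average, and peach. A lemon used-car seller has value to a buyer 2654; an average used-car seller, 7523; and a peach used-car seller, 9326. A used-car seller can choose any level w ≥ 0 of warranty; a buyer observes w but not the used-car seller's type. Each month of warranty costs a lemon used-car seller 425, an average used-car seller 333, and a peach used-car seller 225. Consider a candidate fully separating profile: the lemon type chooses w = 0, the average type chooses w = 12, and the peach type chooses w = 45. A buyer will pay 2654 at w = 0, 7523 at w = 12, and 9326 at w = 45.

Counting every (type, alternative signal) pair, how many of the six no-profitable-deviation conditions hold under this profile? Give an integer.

4

Average (own payoff 7523 − 333×12 = 3527): to w=0 gives 2654 → no gain ✓; to w=45 gives 9326 − 333×45 = -5659 → no gain ✓.
Lemon (own payoff 2654): to w=12 gives 7523 − 425×12 = 2423 → no gain ✓; to w=45 gives 9326 − 425×45 = -9799 → no gain ✓.
Peach (own payoff 9326 − 225×45 = -799): to w=0 gives 2654 → profitable ✗; to w=12 gives 7523 − 225×12 = 4823 → profitable ✗.
4 of the 6 constraints hold; not an equilibrium.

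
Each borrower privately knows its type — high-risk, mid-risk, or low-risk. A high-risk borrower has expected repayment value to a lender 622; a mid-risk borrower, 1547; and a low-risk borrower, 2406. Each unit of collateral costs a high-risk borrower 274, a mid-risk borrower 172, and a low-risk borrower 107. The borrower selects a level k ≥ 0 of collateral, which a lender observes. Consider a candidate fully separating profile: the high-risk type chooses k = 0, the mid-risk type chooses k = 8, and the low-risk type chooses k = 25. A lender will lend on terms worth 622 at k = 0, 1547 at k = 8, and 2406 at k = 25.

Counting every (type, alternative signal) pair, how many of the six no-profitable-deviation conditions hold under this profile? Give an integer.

High-risk (own payoff 622): to k=8 gives 1547 − 274×8 = -645 → no gain ✓; to k=25 gives 2406 − 274×25 = -4444 → no gain ✓.
Mid-risk (own payoff 1547 − 172×8 = 171): to k=0 gives 622 → profitable ✗; to k=25 gives 2406 − 172×25 = -1894 → no gain ✓.
Low-risk (own payoff 2406 − 107×25 = -269): to k=0 gives 622 → profitable ✗; to k=8 gives 1547 − 107×8 = 691 → profitable ✗.
3 of the 6 constraints hold; not an equilibrium.

3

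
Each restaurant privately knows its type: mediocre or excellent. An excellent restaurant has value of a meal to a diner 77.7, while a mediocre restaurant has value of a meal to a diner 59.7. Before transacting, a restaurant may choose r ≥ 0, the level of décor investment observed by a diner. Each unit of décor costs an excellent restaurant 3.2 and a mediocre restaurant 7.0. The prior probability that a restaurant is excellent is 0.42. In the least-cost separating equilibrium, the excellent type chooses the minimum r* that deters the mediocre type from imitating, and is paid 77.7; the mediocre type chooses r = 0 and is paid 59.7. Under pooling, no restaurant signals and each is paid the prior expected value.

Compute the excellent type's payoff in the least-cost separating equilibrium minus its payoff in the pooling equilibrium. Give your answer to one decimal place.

2.2

Least-cost separating signal: r* solves 59.7 = 77.7 − 7.0·r*, so r* = (77.7 − 59.7)/7.0 ≈ 2.5714.
Excellent type's separating payoff: 77.7 − 3.2 × r* = 77.7 − 3.2 × (77.7 − 59.7)/7.0 = 77.7 − 57.6/7.0 ≈ 69.471.
Pooling payoff: 0.42 × 77.7 + 0.58 × 59.7 = 67.26.
Difference: 69.471 − 67.26 = 2.211, i.e. 2.2 to one decimal place.
The excellent type prefers to separate.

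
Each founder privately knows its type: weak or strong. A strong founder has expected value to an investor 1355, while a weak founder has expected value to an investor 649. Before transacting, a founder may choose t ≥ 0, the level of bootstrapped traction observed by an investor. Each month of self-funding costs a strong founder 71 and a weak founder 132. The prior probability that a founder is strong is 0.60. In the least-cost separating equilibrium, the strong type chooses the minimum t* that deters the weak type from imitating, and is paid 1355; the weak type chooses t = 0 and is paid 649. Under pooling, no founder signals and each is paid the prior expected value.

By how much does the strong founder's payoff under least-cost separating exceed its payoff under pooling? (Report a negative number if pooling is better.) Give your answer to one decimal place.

-97.3

Least-cost separating signal: t* solves 649 = 1355 − 132·t*, so t* = (1355 − 649)/132 ≈ 5.3485.
Strong type's separating payoff: 1355 − 71 × t* = 1355 − 71 × (1355 − 649)/132 = 1355 − 50126/132 ≈ 975.258.
Pooling payoff: 0.60 × 1355 + 0.40 × 649 = 1072.6.
Difference: 975.258 − 1072.6 = -97.342, i.e. -97.3 to one decimal place.
The strong type would prefer the pooling outcome.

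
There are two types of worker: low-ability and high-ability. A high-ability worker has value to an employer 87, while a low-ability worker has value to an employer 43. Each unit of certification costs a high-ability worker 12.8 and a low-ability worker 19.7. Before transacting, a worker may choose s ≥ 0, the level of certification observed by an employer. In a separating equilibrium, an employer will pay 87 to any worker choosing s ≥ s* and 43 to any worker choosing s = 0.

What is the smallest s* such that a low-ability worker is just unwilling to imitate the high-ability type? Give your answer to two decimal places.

A low-ability worker choosing s = 0 receives 43.
Imitating at s* instead would pay 87 at cost 19.7·s*, netting 87 − 19.7·s*.
Indifference: 43 = 87 − 19.7·s*, so s* = (87 − 43) / 19.7 ≈ 2.23.
At s* the low-ability type's incentive constraint just binds; the high-ability type strictly prefers s* since its per-unit cost is lower.

2.23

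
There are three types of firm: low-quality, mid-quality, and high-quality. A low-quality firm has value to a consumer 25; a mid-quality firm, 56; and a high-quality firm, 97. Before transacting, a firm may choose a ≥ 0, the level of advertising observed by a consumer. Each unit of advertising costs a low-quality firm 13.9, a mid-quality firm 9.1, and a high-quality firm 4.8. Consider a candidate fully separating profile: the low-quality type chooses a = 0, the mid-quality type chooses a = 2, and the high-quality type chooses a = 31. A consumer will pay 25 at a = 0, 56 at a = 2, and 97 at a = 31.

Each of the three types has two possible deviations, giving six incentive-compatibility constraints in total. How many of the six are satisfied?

3

Low-quality (own payoff 25): to a=2 gives 56 − 13.9×2 = 28.2 → profitable ✗; to a=31 gives 97 − 13.9×31 = -333.9 → no gain ✓.
High-quality (own payoff 97 − 4.8×31 = -51.8): to a=0 gives 25 → profitable ✗; to a=2 gives 56 − 4.8×2 = 46.4 → profitable ✗.
Mid-quality (own payoff 56 − 9.1×2 = 37.8): to a=0 gives 25 → no gain ✓; to a=31 gives 97 − 9.1×31 = -185.1 → no gain ✓.
3 of the 6 constraints hold; not an equilibrium.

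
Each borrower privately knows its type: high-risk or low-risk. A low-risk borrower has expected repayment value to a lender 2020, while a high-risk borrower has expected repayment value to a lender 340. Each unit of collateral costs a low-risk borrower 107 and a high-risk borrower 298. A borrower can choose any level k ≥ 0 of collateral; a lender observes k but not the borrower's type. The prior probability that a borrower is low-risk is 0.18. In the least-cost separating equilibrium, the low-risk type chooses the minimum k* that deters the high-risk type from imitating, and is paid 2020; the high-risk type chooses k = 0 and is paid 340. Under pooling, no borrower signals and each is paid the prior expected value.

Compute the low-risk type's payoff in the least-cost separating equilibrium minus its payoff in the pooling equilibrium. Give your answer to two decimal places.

Least-cost separating signal: k* solves 340 = 2020 − 298·k*, so k* = (2020 − 340)/298 ≈ 5.6376.
Low-risk type's separating payoff: 2020 − 107 × k* = 2020 − 107 × (2020 − 340)/298 = 2020 − 179760/298 ≈ 1416.7785.
Pooling payoff: 0.18 × 2020 + 0.82 × 340 = 642.4.
Difference: 1416.7785 − 642.4 = 774.3785, i.e. 774.38 to two decimal places.
The low-risk type prefers to separate.

774.38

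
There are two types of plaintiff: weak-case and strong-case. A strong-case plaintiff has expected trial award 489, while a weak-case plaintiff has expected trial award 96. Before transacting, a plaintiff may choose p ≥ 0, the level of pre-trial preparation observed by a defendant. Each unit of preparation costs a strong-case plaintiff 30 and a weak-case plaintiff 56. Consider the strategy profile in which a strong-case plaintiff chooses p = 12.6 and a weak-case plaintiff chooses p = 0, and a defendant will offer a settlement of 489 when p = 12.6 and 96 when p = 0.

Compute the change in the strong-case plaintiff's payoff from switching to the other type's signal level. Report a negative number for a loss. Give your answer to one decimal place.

Playing p = 12.6 the strong-case plaintiff receives 489 − 30 × 12.6 = 111.
Deviating to p = 0 yields 96 instead.
Gain from deviating: 96 − 111 = -15.0.
The gain is negative, so the strong-case type's incentive-compatibility constraint is satisfied.

-15.0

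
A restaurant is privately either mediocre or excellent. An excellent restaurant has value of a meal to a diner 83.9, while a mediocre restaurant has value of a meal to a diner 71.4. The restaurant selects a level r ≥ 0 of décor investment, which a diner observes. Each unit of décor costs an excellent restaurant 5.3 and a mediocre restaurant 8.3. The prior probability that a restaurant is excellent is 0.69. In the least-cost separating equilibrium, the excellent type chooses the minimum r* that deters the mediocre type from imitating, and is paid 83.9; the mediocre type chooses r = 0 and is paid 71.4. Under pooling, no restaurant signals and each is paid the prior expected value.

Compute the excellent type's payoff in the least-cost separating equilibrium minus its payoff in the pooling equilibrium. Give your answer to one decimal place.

Least-cost separating signal: r* solves 71.4 = 83.9 − 8.3·r*, so r* = (83.9 − 71.4)/8.3 ≈ 1.5060.
Excellent type's separating payoff: 83.9 − 5.3 × r* = 83.9 − 5.3 × (83.9 − 71.4)/8.3 = 83.9 − 66.25/8.3 ≈ 75.918.
Pooling payoff: 0.69 × 83.9 + 0.31 × 71.4 = 80.025.
Difference: 75.918 − 80.025 = -4.107, i.e. -4.1 to one decimal place.
The excellent type would prefer the pooling outcome.

-4.1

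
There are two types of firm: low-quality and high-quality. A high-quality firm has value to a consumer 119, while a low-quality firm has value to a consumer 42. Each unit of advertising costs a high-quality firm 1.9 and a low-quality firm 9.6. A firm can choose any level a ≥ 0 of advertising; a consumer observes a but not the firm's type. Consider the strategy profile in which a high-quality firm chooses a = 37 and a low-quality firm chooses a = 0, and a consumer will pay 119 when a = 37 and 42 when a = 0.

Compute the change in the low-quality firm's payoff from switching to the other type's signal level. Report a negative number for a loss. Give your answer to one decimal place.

-278.2

Playing a = 0 the low-quality firm receives 42.
Deviating to a = 37 brings payment 119 at cost 9.6 × 37 = 355.2, netting -236.2.
Gain from deviating: -236.2 − 42 = -278.2.
The gain is negative, so the low-quality type's incentive-compatibility constraint is satisfied.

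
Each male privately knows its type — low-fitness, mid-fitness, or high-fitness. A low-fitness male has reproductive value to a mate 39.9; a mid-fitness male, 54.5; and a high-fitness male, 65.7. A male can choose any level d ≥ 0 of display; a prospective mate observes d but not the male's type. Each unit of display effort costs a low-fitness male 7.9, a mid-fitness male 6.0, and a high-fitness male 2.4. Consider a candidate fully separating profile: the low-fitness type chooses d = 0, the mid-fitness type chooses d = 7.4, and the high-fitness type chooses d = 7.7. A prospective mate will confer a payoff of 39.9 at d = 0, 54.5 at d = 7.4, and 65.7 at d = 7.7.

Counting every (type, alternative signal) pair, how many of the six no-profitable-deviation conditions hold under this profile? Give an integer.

4

High-fitness (own payoff 65.7 − 2.4×7.7 = 47.22): to d=0 gives 39.9 → no gain ✓; to d=7.4 gives 54.5 − 2.4×7.4 = 36.74 → no gain ✓.
Low-fitness (own payoff 39.9): to d=7.4 gives 54.5 − 7.9×7.4 = -3.96 → no gain ✓; to d=7.7 gives 65.7 − 7.9×7.7 = 4.87 → no gain ✓.
Mid-fitness (own payoff 54.5 − 6.0×7.4 = 10.1): to d=0 gives 39.9 → profitable ✗; to d=7.7 gives 65.7 − 6.0×7.7 = 19.5 → profitable ✗.
4 of the 6 constraints hold; not an equilibrium.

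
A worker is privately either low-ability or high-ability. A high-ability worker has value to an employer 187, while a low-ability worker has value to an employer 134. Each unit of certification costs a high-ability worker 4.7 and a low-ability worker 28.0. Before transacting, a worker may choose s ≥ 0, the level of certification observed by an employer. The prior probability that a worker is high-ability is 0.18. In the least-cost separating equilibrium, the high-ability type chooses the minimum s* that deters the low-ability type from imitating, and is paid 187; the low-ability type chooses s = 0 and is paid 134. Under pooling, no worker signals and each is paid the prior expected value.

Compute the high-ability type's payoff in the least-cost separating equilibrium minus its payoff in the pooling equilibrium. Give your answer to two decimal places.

Least-cost separating signal: s* solves 134 = 187 − 28.0·s*, so s* = (187 − 134)/28.0 ≈ 1.8929.
High-ability type's separating payoff: 187 − 4.7 × s* = 187 − 4.7 × (187 − 134)/28.0 = 187 − 249.1/28.0 ≈ 178.1036.
Pooling payoff: 0.18 × 187 + 0.82 × 134 = 143.54.
Difference: 178.1036 − 143.54 = 34.5636, i.e. 34.56 to two decimal places.
The high-ability type prefers to separate.

34.56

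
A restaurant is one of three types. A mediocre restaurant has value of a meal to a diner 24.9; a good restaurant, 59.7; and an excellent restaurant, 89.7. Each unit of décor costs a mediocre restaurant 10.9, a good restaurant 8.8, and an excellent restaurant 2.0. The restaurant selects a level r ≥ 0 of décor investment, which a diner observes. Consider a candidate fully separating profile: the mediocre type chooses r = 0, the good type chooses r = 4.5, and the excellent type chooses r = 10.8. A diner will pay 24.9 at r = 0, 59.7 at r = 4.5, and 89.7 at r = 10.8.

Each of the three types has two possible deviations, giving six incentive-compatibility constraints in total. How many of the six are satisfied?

Excellent (own payoff 89.7 − 2.0×10.8 = 68.1): to r=0 gives 24.9 → no gain ✓; to r=4.5 gives 59.7 − 2.0×4.5 = 50.7 → no gain ✓.
Good (own payoff 59.7 − 8.8×4.5 = 20.1): to r=0 gives 24.9 → profitable ✗; to r=10.8 gives 89.7 − 8.8×10.8 = -5.34 → no gain ✓.
Mediocre (own payoff 24.9): to r=4.5 gives 59.7 − 10.9×4.5 = 10.65 → no gain ✓; to r=10.8 gives 89.7 − 10.9×10.8 = -28.02 → no gain ✓.
5 of the 6 constraints hold; not an equilibrium.

5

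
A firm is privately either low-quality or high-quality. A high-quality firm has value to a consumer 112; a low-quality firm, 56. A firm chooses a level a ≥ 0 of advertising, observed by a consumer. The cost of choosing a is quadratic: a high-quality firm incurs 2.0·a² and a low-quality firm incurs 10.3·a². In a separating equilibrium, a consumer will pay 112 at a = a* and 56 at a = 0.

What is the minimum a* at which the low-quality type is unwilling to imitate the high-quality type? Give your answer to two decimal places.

2.33

The low-quality type at a = 0 receives 56; imitating at a* yields 112 − 10.3·a*².
Indifference: 56 = 112 − 10.3·a*², so a*² = (112 − 56) / 10.3 ≈ 5.4369.
a* = √5.4369 ≈ 2.33.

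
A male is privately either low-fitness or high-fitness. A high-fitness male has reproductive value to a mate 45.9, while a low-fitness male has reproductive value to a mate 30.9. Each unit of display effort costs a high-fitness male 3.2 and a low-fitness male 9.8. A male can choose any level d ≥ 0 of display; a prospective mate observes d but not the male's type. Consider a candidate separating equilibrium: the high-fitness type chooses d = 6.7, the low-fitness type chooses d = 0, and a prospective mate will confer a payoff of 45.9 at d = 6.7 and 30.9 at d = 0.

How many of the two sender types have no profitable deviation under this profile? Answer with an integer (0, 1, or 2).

High-fitness type: signal → 45.9 − 3.2 × 6.7 = 24.46; deviate to 0 → 30.9. IC fails (24.46 < 30.9).
Low-fitness type: stay at 0 → 30.9; mimic → 45.9 − 9.8 × 6.7 = -19.76. IC holds (30.9 ≥ -19.76).
1 of 2 constraints hold, so this profile is not an equilibrium.

1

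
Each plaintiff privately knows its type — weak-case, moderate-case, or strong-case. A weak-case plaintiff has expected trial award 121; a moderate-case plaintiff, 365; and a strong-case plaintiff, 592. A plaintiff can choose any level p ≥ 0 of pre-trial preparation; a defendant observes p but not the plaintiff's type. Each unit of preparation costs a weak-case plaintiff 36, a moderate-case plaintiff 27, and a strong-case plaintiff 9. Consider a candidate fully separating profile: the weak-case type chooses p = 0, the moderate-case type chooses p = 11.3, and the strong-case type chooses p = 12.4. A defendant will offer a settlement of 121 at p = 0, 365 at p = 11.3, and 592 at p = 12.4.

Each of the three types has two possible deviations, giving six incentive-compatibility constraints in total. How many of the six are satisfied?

3

Weak-case (own payoff 121): to p=11.3 gives 365 − 36×11.3 = -41.8 → no gain ✓; to p=12.4 gives 592 − 36×12.4 = 145.6 → profitable ✗.
Strong-case (own payoff 592 − 9×12.4 = 480.4): to p=0 gives 121 → no gain ✓; to p=11.3 gives 365 − 9×11.3 = 263.3 → no gain ✓.
Moderate-case (own payoff 365 − 27×11.3 = 59.9): to p=0 gives 121 → profitable ✗; to p=12.4 gives 592 − 27×12.4 = 257.2 → profitable ✗.
3 of the 6 constraints hold; not an equilibrium.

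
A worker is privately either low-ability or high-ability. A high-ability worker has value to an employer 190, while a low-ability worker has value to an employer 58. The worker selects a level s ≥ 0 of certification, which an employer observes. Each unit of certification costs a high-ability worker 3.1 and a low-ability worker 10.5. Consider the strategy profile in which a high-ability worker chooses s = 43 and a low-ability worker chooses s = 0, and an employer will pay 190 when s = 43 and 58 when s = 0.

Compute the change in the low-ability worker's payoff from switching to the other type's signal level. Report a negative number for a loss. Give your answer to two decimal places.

Playing s = 0 the low-ability worker receives 58.
Deviating to s = 43 brings payment 190 at cost 10.5 × 43 = 451.5, netting -261.5.
Gain from deviating: -261.5 − 58 = -319.50.
The gain is negative, so the low-ability type's incentive-compatibility constraint is satisfied.

-319.50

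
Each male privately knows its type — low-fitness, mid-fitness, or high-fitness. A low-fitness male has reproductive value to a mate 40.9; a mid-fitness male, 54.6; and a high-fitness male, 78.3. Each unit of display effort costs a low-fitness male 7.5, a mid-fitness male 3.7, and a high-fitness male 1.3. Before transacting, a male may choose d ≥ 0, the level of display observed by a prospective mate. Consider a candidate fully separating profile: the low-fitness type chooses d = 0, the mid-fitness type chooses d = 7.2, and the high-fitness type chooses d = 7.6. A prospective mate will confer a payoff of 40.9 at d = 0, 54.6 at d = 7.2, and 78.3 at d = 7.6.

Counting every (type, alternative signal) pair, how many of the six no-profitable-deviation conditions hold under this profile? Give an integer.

4

High-fitness (own payoff 78.3 − 1.3×7.6 = 68.42): to d=0 gives 40.9 → no gain ✓; to d=7.2 gives 54.6 − 1.3×7.2 = 45.24 → no gain ✓.
Mid-fitness (own payoff 54.6 − 3.7×7.2 = 27.96): to d=0 gives 40.9 → profitable ✗; to d=7.6 gives 78.3 − 3.7×7.6 = 50.18 → profitable ✗.
Low-fitness (own payoff 40.9): to d=7.2 gives 54.6 − 7.5×7.2 = 0.6 → no gain ✓; to d=7.6 gives 78.3 − 7.5×7.6 = 21.3 → no gain ✓.
4 of the 6 constraints hold; not an equilibrium.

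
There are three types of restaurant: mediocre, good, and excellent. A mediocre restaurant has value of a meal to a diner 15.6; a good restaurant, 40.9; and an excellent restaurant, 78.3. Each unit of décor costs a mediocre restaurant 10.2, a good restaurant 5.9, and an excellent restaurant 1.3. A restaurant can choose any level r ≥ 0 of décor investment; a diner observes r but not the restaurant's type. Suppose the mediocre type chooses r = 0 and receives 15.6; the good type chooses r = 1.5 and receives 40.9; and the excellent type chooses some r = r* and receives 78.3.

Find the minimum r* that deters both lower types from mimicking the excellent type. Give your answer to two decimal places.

7.84

Good type (on-path payoff 40.9 − 5.9×1.5 = 32.05) won't mimic when 32.05 ≥ 78.3 − 5.9·r*, i.e. r* ≥ 7.84.
Mediocre type (on-path payoff 15.6) won't mimic when 15.6 ≥ 78.3 − 10.2·r*, i.e. r* ≥ 6.15.
Both must hold, so r* = max(6.15, 7.84) = 7.84. The good type's constraint binds.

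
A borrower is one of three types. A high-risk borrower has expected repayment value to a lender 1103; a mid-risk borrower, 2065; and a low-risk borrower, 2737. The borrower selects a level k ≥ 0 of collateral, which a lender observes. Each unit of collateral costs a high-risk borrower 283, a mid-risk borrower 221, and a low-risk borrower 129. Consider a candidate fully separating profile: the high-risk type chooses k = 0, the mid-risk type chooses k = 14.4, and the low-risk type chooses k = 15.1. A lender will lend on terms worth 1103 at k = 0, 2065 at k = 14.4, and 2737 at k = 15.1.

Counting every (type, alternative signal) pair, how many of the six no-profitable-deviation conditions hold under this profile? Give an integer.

High-risk (own payoff 1103): to k=14.4 gives 2065 − 283×14.4 = -2010.2 → no gain ✓; to k=15.1 gives 2737 − 283×15.1 = -1536.3 → no gain ✓.
Mid-risk (own payoff 2065 − 221×14.4 = -1117.4): to k=0 gives 1103 → profitable ✗; to k=15.1 gives 2737 − 221×15.1 = -600.1 → profitable ✗.
Low-risk (own payoff 2737 − 129×15.1 = 789.1): to k=0 gives 1103 → profitable ✗; to k=14.4 gives 2065 − 129×14.4 = 207.4 → no gain ✓.
3 of the 6 constraints hold; not an equilibrium.

3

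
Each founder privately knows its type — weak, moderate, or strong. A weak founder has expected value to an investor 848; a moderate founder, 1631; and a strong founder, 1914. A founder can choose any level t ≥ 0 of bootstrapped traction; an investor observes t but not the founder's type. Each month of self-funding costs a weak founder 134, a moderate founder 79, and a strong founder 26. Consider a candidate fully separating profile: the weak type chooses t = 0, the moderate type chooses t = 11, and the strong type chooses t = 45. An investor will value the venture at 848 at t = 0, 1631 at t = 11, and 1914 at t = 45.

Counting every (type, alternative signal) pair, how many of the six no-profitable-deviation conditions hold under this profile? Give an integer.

3

Weak (own payoff 848): to t=11 gives 1631 − 134×11 = 157 → no gain ✓; to t=45 gives 1914 − 134×45 = -4116 → no gain ✓.
Moderate (own payoff 1631 − 79×11 = 762): to t=0 gives 848 → profitable ✗; to t=45 gives 1914 − 79×45 = -1641 → no gain ✓.
Strong (own payoff 1914 − 26×45 = 744): to t=0 gives 848 → profitable ✗; to t=11 gives 1631 − 26×11 = 1345 → profitable ✗.
3 of the 6 constraints hold; not an equilibrium.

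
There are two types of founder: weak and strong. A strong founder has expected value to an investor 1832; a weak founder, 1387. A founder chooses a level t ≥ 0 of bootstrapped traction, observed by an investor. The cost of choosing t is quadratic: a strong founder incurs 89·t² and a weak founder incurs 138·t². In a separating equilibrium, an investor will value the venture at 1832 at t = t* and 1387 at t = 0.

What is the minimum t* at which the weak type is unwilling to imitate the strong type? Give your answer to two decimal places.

The weak type at t = 0 receives 1387; imitating at t* yields 1832 − 138·t*².
Indifference: 1387 = 1832 − 138·t*², so t*² = (1832 − 1387) / 138 ≈ 3.2246.
t* = √3.2246 ≈ 1.80.

1.80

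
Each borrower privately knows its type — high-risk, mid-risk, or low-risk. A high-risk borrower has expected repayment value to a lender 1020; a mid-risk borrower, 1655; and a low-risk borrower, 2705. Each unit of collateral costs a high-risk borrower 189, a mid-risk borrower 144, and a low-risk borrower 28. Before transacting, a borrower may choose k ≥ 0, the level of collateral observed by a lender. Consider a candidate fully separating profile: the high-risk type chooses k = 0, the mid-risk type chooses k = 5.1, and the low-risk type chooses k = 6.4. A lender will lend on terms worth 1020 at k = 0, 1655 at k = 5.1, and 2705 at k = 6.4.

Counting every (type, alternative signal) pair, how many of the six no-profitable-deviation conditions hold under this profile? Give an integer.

High-risk (own payoff 1020): to k=5.1 gives 1655 − 189×5.1 = 691.1 → no gain ✓; to k=6.4 gives 2705 − 189×6.4 = 1495.4 → profitable ✗.
Mid-risk (own payoff 1655 − 144×5.1 = 920.6): to k=0 gives 1020 → profitable ✗; to k=6.4 gives 2705 − 144×6.4 = 1783.4 → profitable ✗.
Low-risk (own payoff 2705 − 28×6.4 = 2525.8): to k=0 gives 1020 → no gain ✓; to k=5.1 gives 1655 − 28×5.1 = 1512.2 → no gain ✓.
3 of the 6 constraints hold; not an equilibrium.

3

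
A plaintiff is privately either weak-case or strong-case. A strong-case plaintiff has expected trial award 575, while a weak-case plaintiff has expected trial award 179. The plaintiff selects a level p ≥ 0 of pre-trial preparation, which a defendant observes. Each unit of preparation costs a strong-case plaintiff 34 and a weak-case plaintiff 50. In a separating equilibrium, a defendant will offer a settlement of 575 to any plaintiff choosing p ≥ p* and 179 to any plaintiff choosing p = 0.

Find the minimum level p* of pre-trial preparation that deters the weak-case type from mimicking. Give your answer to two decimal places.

A weak-case plaintiff choosing p = 0 receives 179.
Imitating at p* instead would pay 575 at cost 50·p*, netting 575 − 50·p*.
Indifference: 179 = 575 − 50·p*, so p* = (575 − 179) / 50 = 7.92.
At p* the weak-case type's incentive constraint just binds; the strong-case type strictly prefers p* since its per-unit cost is lower.

7.92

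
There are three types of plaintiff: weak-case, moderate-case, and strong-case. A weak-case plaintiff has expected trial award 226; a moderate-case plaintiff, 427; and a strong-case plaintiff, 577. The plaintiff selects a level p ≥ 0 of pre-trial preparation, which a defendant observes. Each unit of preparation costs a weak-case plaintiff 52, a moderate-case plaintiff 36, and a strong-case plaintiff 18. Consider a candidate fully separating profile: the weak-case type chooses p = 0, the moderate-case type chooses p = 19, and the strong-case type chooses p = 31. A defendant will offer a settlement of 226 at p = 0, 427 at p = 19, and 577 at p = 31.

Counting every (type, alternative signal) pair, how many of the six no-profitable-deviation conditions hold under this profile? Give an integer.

3

Moderate-case (own payoff 427 − 36×19 = -257): to p=0 gives 226 → profitable ✗; to p=31 gives 577 − 36×31 = -539 → no gain ✓.
Weak-case (own payoff 226): to p=19 gives 427 − 52×19 = -561 → no gain ✓; to p=31 gives 577 − 52×31 = -1035 → no gain ✓.
Strong-case (own payoff 577 − 18×31 = 19): to p=0 gives 226 → profitable ✗; to p=19 gives 427 − 18×19 = 85 → profitable ✗.
3 of the 6 constraints hold; not an equilibrium.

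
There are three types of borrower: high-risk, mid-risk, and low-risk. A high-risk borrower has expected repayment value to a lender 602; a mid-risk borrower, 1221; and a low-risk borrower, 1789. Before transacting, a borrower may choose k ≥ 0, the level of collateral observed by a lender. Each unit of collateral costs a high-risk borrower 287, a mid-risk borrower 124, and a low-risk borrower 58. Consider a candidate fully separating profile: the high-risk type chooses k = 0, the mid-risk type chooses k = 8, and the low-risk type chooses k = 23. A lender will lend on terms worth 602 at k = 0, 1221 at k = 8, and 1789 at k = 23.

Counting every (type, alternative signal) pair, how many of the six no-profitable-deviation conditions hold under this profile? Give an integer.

Mid-risk (own payoff 1221 − 124×8 = 229): to k=0 gives 602 → profitable ✗; to k=23 gives 1789 − 124×23 = -1063 → no gain ✓.
High-risk (own payoff 602): to k=8 gives 1221 − 287×8 = -1075 → no gain ✓; to k=23 gives 1789 − 287×23 = -4812 → no gain ✓.
Low-risk (own payoff 1789 − 58×23 = 455): to k=0 gives 602 → profitable ✗; to k=8 gives 1221 − 58×8 = 757 → profitable ✗.
3 of the 6 constraints hold; not an equilibrium.

3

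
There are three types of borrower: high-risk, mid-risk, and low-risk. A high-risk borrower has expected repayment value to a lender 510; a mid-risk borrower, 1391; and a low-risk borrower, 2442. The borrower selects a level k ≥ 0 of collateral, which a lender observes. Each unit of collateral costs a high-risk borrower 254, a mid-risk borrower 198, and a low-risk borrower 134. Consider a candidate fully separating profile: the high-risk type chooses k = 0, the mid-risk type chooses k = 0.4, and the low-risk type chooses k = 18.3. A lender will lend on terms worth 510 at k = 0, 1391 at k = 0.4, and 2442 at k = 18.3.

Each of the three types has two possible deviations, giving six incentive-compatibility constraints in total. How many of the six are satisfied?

Mid-risk (own payoff 1391 − 198×0.4 = 1311.8): to k=0 gives 510 → no gain ✓; to k=18.3 gives 2442 − 198×18.3 = -1181.4 → no gain ✓.
High-risk (own payoff 510): to k=0.4 gives 1391 − 254×0.4 = 1289.4 → profitable ✗; to k=18.3 gives 2442 − 254×18.3 = -2206.2 → no gain ✓.
Low-risk (own payoff 2442 − 134×18.3 = -10.2): to k=0 gives 510 → profitable ✗; to k=0.4 gives 1391 − 134×0.4 = 1337.4 → profitable ✗.
3 of the 6 constraints hold; not an equilibrium.

3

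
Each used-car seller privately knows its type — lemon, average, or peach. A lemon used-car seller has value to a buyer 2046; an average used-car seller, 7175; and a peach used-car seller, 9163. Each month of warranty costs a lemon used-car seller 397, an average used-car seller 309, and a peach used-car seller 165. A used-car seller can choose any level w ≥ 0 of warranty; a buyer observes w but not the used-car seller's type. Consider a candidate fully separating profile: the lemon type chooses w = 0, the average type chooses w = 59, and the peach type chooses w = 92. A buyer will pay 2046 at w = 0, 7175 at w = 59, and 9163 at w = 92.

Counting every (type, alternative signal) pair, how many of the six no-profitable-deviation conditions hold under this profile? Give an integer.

Average (own payoff 7175 − 309×59 = -11056): to w=0 gives 2046 → profitable ✗; to w=92 gives 9163 − 309×92 = -19265 → no gain ✓.
Lemon (own payoff 2046): to w=59 gives 7175 − 397×59 = -16248 → no gain ✓; to w=92 gives 9163 − 397×92 = -27361 → no gain ✓.
Peach (own payoff 9163 − 165×92 = -6017): to w=0 gives 2046 → profitable ✗; to w=59 gives 7175 − 165×59 = -2560 → profitable ✗.
3 of the 6 constraints hold; not an equilibrium.

3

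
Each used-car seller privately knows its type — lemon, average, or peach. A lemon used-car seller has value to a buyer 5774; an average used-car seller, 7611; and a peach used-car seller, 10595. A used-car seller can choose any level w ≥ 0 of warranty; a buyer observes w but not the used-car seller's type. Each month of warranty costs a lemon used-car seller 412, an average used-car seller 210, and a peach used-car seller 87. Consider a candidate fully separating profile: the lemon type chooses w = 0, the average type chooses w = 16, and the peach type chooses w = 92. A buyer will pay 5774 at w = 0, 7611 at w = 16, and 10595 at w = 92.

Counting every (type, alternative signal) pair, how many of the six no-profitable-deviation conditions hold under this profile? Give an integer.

3

Peach (own payoff 10595 − 87×92 = 2591): to w=0 gives 5774 → profitable ✗; to w=16 gives 7611 − 87×16 = 6219 → profitable ✗.
Average (own payoff 7611 − 210×16 = 4251): to w=0 gives 5774 → profitable ✗; to w=92 gives 10595 − 210×92 = -8725 → no gain ✓.
Lemon (own payoff 5774): to w=16 gives 7611 − 412×16 = 1019 → no gain ✓; to w=92 gives 10595 − 412×92 = -27309 → no gain ✓.
3 of the 6 constraints hold; not an equilibrium.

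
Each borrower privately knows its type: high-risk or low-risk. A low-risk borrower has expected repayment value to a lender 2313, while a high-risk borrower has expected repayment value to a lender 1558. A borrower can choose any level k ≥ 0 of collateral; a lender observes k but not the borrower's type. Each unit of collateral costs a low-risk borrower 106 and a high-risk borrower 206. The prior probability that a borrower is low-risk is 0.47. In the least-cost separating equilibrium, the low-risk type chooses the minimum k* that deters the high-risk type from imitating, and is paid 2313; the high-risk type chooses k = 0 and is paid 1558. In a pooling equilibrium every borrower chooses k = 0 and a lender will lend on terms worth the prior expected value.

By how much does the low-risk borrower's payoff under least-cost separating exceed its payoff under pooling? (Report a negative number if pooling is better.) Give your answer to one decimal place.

Least-cost separating signal: k* solves 1558 = 2313 − 206·k*, so k* = (2313 − 1558)/206 ≈ 3.6650.
Low-risk type's separating payoff: 2313 − 106 × k* = 2313 − 106 × (2313 − 1558)/206 = 2313 − 80030/206 ≈ 1924.505.
Pooling payoff: 0.47 × 2313 + 0.53 × 1558 = 1912.85.
Difference: 1924.505 − 1912.85 = 11.655, i.e. 11.7 to one decimal place.
The low-risk type prefers to separate.

11.7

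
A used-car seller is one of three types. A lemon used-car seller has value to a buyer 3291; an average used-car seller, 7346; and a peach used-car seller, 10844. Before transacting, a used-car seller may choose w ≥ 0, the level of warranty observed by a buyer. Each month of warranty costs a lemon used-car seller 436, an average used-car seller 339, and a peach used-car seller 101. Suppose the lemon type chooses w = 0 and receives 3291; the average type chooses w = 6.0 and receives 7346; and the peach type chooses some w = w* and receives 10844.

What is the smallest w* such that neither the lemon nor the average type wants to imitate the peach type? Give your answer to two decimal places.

17.32

Average type (on-path payoff 7346 − 339×6.0 = 5312) won't mimic when 5312 ≥ 10844 − 339·w*, i.e. w* ≥ 16.32.
Lemon type (on-path payoff 3291) won't mimic when 3291 ≥ 10844 − 436·w*, i.e. w* ≥ 17.32.
Both must hold, so w* = max(17.32, 16.32) = 17.32. The lemon type's constraint binds.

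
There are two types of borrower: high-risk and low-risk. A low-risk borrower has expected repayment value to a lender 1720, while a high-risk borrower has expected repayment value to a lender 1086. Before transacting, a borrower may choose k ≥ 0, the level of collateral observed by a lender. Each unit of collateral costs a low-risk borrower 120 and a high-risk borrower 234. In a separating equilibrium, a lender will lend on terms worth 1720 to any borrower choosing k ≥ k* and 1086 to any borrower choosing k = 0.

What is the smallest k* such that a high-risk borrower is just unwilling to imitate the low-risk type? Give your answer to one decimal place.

2.7

A high-risk borrower choosing k = 0 receives 1086.
Imitating at k* instead would pay 1720 at cost 234·k*, netting 1720 − 234·k*.
Indifference: 1086 = 1720 − 234·k*, so k* = (1720 − 1086) / 234 ≈ 2.7.
This is the high-risk type's binding incentive-compatibility constraint; any k ≥ 2.7 sustains separation on that side.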